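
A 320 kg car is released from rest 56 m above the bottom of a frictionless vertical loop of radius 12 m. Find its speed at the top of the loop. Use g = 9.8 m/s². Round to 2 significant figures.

v = 25 m/s

Energy conservation: mgh = ½mv_top² + mg(2r)
v_top² = 2g(h − 2r) = 2(9.8)(56 − 24.00) = 627.2
v_top = 25.04 m/s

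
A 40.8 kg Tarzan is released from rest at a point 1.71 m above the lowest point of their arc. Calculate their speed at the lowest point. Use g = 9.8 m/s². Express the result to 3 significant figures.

v = 5.79 m/s

Energy conservation between the two points: mgh = ½mv²
v = √(2gh) = √(2 × 9.8 × 1.71) = √33.516 = 5.789 m/s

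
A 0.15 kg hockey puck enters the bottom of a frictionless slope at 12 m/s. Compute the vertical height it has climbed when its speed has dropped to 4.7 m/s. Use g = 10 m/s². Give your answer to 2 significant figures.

Energy balance between the two points: ½mv₁² = ½mv₂² + mgh
h = (v₁² − v₂²)/(2g) = (12² − 4.7²)/(2 × 10) = 6.095 m

h = 6.1 m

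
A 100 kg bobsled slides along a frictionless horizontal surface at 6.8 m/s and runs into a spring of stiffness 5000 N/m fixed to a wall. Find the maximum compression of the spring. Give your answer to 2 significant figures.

Conservation of energy between contact and max compression: ½mv² = ½kx²
x = v√(m/k) = 6.8 × √(100/5000) = 0.9617 m

x = 0.96 m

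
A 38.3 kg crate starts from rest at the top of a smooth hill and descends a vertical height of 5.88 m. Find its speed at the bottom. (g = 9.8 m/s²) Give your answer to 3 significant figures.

Mechanical energy is conserved (no friction): mgh = ½mv²
The mass cancels from both sides.
v = √(2gh) = √(2 × 9.8 × 5.88) = √115.25 = 10.74 m/s

v = 10.7 m/s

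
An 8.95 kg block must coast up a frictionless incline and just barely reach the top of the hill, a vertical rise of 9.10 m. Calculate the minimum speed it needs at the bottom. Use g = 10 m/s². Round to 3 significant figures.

At the top it is momentarily at rest, so all KE converts to PE: ½mv² = mgh
v = √(2gh) = √(2 × 10 × 9.10) = 13.49 m/s

v = 13.5 m/s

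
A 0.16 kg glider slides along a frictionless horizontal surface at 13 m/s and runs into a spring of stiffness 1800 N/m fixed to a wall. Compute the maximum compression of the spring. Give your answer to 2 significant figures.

x = 0.12 m

All KE is stored as spring PE at maximum compression: ½mv² = ½kx²
x = v√(m/k) = 13 × √(0.16/1800) = 0.1226 m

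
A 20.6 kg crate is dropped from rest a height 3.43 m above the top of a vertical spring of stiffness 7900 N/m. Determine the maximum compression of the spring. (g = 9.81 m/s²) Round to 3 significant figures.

Let x be the compression. The total drop is H + x, and the crate is instantaneously at rest at max compression, so energy conservation gives:
mg(H + x) = ½kx²
½(7900)x² − (20.6)(9.81)x − (20.6)(9.81)(3.43) = 0
3950x² − 202.1x − 693.2 = 0
x = [202.1 + √(40839 + 1.0952e+07)]/(2 × 3950) = 0.4453 m

x = 0.445 m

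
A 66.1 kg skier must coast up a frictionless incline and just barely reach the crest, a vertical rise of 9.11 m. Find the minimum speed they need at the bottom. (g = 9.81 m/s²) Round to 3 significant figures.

At the top they are momentarily at rest, so all KE converts to PE: ½mv² = mgh
v = √(2gh) = √(2 × 9.81 × 9.11) = 13.37 m/s

v = 13.4 m/s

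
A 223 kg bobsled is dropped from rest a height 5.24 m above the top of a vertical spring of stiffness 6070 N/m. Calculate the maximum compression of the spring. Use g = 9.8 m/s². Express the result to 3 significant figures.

x = 2.34 m

Measuring PE from the top of the relaxed spring, at max compression the bobsled has dropped H + x with zero KE, so:
mg(H + x) = ½kx²
½(6070)x² − (223)(9.8)x − (223)(9.8)(5.24) = 0
3035x² − 2185x − 11451 = 0
x = [2185 + √(4.776e+06 + 1.3902e+08)]/(2 × 3035) = 2.336 m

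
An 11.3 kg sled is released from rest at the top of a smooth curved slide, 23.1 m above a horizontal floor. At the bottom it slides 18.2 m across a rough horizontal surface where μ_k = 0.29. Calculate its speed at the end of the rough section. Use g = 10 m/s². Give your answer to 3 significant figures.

v = 18.9 m/s

Energy bookkeeping (friction removes W_f = μ_k N d):
mgh = ½mv² + μ_k m g d
W_f = μ_k mg d = (0.29)(11.3)(10)(18.2) = 596.4 J
½mv² = mgh − W_f = 2610.3 − 596.4 = 2013.9 J
v = √(2 × 2013.9/11.3) = 18.88 m/s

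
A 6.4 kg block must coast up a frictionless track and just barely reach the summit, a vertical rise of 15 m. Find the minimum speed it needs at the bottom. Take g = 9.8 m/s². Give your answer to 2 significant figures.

v = 17 m/s

At the top it is momentarily at rest, so all KE converts to PE: ½mv² = mgh
v = √(2gh) = √(2 × 9.8 × 15) = 17.15 m/s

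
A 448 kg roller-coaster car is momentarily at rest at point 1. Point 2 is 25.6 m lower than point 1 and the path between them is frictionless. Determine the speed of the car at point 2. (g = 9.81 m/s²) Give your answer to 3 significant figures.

Mechanical energy is conserved (no friction): mgh = ½mv²
The mass cancels from both sides.
v = √(2gh) = √(2 × 9.81 × 25.6) = √502.27 = 22.41 m/s

v = 22.4 m/s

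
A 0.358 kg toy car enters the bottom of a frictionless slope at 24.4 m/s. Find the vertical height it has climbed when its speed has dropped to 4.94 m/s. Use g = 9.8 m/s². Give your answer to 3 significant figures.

h = 29.1 m

Energy balance between the two points: ½mv₁² = ½mv₂² + mgh
h = (v₁² − v₂²)/(2g) = (24.4² − 4.94²)/(2 × 9.8) = 29.13 m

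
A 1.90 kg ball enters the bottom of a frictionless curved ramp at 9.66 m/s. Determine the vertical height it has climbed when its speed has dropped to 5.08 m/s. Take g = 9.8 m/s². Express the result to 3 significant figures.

h = 3.44 m

Conservation of energy: ½mv₁² = ½mv₂² + mgh
h = (v₁² − v₂²)/(2g) = (9.66² − 5.08²)/(2 × 9.8) = 3.444 m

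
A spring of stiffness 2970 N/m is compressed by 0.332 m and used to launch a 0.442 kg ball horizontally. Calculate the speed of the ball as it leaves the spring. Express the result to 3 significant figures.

v = 27.2 m/s

Spring PE converts entirely to kinetic energy: ½kx² = ½mv²
v = x√(k/m) = 0.332 × √(2970/0.442) = 27.21 m/s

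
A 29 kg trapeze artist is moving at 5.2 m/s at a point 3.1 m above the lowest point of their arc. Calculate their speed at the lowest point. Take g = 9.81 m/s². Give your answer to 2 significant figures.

v = 9.4 m/s

Energy conservation between the two points: ½mv₀² + mgh = ½mv²
v² = v₀² + 2gh = (5.2)² + 2(9.81)(3.1) = 87.862
v = √87.862 = 9.373 m/s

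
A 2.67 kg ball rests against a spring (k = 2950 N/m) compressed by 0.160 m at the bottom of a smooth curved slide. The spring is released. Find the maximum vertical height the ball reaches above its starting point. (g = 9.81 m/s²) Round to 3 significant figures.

All spring PE becomes gravitational PE at the highest point: ½kx² = mgh
h = kx²/(2mg) = (2950)(0.160)²/(2 × 2.67 × 9.81) = 1.442 m

h = 1.44 m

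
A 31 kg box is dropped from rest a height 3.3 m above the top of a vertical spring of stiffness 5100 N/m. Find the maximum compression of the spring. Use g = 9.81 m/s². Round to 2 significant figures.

x = 0.69 m

Let x be the compression. The total drop is H + x, and the box is instantaneously at rest at max compression, so energy conservation gives:
mg(H + x) = ½kx²
½(5100)x² − (31)(9.81)x − (31)(9.81)(3.3) = 0
2550x² − 304.1x − 1004 = 0
x = [304.1 + √(92483 + 1.0236e+07)]/(2 × 2550) = 0.6898 m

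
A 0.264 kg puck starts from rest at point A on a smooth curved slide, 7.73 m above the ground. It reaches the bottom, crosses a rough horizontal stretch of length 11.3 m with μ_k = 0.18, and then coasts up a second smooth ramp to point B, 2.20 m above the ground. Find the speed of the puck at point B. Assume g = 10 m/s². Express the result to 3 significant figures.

Energy at A: mgh₁ = (0.264)(10)(7.73) = 20.407 J
Friction loss: W_f = μ_k mg d = 5.370 J
At B: ½mv² + mgh₂ = mgh₁ − W_f
½mv² = 20.407 − 5.370 − 5.8080 = 9.2294 J
v = √(2 × 9.2294/0.264) = 8.362 m/s

v = 8.36 m/s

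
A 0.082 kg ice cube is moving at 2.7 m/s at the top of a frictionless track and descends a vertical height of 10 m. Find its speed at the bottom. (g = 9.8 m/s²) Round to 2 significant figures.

v = 14 m/s

By conservation of mechanical energy, ½mv₀² + mgh = ½mv²
v² = v₀² + 2gh = (2.7)² + 2(9.8)(10) = 203.29
v = √203.29 = 14.26 m/s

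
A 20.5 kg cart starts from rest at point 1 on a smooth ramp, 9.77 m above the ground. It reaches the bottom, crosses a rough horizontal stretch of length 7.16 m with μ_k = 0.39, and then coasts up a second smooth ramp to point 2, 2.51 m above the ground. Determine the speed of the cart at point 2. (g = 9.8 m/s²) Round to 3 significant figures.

Energy at 1: mgh₁ = (20.5)(9.8)(9.77) = 1962.8 J
Friction loss: W_f = μ_k mg d = 561.0 J
At 2: ½mv² + mgh₂ = mgh₁ − W_f
½mv² = 1962.8 − 561.0 − 504.26 = 897.54 J
v = √(2 × 897.54/20.5) = 9.358 m/s

v = 9.36 m/s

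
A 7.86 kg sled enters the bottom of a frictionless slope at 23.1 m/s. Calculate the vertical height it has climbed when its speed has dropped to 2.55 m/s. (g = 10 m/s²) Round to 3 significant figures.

h = 26.4 m

Conservation of energy: ½mv₁² = ½mv₂² + mgh
h = (v₁² − v₂²)/(2g) = (23.1² − 2.55²)/(2 × 10) = 26.36 m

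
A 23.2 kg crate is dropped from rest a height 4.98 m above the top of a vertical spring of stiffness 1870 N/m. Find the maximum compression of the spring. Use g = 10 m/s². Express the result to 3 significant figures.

Take the reference level at the top of the uncompressed spring. At max compression the crate has fallen H + x and is momentarily at rest:
mg(H + x) = ½kx²
½(1870)x² − (23.2)(10)x − (23.2)(10)(4.98) = 0
935.0x² − 232.0x − 1155 = 0
x = [232.0 + √(53824 + 4.3210e+06)]/(2 × 935.0) = 1.243 m

x = 1.24 m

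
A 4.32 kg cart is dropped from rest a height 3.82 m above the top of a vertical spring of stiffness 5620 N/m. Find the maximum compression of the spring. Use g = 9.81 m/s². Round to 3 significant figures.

x = 0.248 m

Let x be the compression. The total drop is H + x, and the cart is instantaneously at rest at max compression, so energy conservation gives:
mg(H + x) = ½kx²
½(5620)x² − (4.32)(9.81)x − (4.32)(9.81)(3.82) = 0
2810x² − 42.38x − 161.9 = 0
x = [42.38 + √(1796 + 1.8196e+06)]/(2 × 2810) = 0.2477 m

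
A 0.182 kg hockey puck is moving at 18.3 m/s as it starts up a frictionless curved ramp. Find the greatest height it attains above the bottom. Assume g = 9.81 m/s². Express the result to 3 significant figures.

By energy conservation, ½mv² = mgh
h = v²/(2g) = 18.3²/(2 × 9.81) = 17.07 m

h = 17.1 m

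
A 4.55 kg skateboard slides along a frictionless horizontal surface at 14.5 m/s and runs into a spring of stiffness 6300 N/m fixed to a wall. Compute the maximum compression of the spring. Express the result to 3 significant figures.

Conservation of energy between contact and max compression: ½mv² = ½kx²
x = v√(m/k) = 14.5 × √(4.55/6300) = 0.3897 m

x = 0.390 m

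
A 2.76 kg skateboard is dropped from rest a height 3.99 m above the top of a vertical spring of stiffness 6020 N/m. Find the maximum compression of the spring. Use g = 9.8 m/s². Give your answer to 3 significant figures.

Let x be the compression. The total drop is H + x, and the skateboard is instantaneously at rest at max compression, so energy conservation gives:
mg(H + x) = ½kx²
½(6020)x² − (2.76)(9.8)x − (2.76)(9.8)(3.99) = 0
3010x² − 27.05x − 107.9 = 0
x = [27.05 + √(731.6 + 1.2994e+06)]/(2 × 3010) = 0.1939 m

x = 0.194 m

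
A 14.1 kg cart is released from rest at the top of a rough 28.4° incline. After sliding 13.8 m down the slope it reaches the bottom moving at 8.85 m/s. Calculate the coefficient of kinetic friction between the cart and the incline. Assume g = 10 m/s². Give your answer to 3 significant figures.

The energy dissipated by friction is the PE lost minus the KE gained:
mgL sinθ = 925.47 J; ½mv² = 552.17 J
W_f = 925.47 − 552.17 = 373.3 J
μ_k = W_f/(mg cosθ · L) = 373.3/(124.0 × 13.8) = 0.2181

μ_k = 0.218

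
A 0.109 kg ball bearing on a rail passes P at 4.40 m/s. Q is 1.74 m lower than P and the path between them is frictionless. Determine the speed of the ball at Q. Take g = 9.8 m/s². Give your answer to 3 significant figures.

Energy conservation between the two points: ½mv₀² + mgh = ½mv²
The mass cancels from both sides.
v² = v₀² + 2gh = (4.40)² + 2(9.8)(1.74) = 53.464
v = √53.464 = 7.312 m/s

v = 7.31 m/s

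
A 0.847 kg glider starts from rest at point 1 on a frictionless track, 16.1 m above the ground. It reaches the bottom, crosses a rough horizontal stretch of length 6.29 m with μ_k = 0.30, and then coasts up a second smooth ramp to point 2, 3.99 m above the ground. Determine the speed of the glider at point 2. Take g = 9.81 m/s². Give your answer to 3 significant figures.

Energy at 1: mgh₁ = (0.847)(9.81)(16.1) = 133.78 J
Friction loss: W_f = μ_k mg d = 15.68 J
At 2: ½mv² + mgh₂ = mgh₁ − W_f
½mv² = 133.78 − 15.68 − 33.153 = 84.944 J
v = √(2 × 84.944/0.847) = 14.16 m/s

v = 14.2 m/s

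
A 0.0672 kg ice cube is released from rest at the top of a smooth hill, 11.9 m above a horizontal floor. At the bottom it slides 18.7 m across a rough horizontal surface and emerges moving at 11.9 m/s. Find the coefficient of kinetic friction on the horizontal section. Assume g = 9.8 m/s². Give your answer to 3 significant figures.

Applying the work–energy principle:
mgh = ½mv² + μ_k m g d
mgh = 7.8369 J; ½mv² = 4.7581 J
W_f = 7.8369 − 4.7581 = 3.079 J
μ_k = W_f/(mg·d) = 3.079/(0.6586 × 18.7) = 0.2500

μ_k = 0.250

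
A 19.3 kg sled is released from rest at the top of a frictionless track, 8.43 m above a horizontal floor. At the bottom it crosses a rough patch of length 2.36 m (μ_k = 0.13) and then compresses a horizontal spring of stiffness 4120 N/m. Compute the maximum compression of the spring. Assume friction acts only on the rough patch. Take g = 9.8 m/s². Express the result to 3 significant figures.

Initial energy: E₁ = mgh = (19.3)(9.8)(8.43) = 1594.5 J
Friction removes W_f = μ_k mg d = (0.13)(19.3)(9.8)(2.36) = 58.03 J
Energy reaching the spring: E = 1594.5 − 58.03 = 1536.4 J
At max compression ½kx² = E ⇒ x = √(2E/k) = √(2 × 1536.4/4120) = 0.8636 m

x = 0.864 m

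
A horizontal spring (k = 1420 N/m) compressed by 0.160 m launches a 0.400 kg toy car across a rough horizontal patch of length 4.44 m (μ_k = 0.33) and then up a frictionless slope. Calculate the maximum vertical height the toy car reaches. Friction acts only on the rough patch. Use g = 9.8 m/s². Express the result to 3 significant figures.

Spring energy: E₀ = ½kx² = ½(1420)(0.160)² = 18.176 J
Friction: W_f = μ_k mg d = (0.33)(0.400)(9.8)(4.44) = 5.744 J
Energy at base of ramp: E = 18.176 − 5.744 = 12.432 J
At max height all remaining energy is PE: mgh = E ⇒ h = E/(mg) = 12.432/(0.400 × 9.8) = 3.172 m

h = 3.17 m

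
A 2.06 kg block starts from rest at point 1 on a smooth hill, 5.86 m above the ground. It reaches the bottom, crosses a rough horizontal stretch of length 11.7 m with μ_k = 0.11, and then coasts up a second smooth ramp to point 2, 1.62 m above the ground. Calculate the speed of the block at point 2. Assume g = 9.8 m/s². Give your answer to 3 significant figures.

v = 7.61 m/s

Energy at 1: mgh₁ = (2.06)(9.8)(5.86) = 118.30 J
Friction loss: W_f = μ_k mg d = 25.98 J
At 2: ½mv² + mgh₂ = mgh₁ − W_f
½mv² = 118.30 − 25.98 − 32.705 = 59.615 J
v = √(2 × 59.615/2.06) = 7.608 m/s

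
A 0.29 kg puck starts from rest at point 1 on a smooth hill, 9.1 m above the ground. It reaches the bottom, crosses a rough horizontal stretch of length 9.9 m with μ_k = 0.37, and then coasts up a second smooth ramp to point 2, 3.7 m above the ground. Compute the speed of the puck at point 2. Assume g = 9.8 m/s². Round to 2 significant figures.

Energy at 1: mgh₁ = (0.29)(9.8)(9.1) = 25.862 J
Friction loss: W_f = μ_k mg d = 10.41 J
At 2: ½mv² + mgh₂ = mgh₁ − W_f
½mv² = 25.862 − 10.41 − 10.515 = 4.9366 J
v = √(2 × 4.9366/0.29) = 5.835 m/s

v = 5.8 m/s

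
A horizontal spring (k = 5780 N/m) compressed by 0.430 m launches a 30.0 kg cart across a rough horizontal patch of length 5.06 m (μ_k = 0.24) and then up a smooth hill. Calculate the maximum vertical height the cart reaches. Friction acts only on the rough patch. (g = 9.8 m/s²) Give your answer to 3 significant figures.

Spring energy: E₀ = ½kx² = ½(5780)(0.430)² = 534.36 J
Friction: W_f = μ_k mg d = (0.24)(30.0)(9.8)(5.06) = 357.0 J
Energy at base of ramp: E = 534.36 − 357.0 = 177.33 J
At max height all remaining energy is PE: mgh = E ⇒ h = E/(mg) = 177.33/(30.0 × 9.8) = 0.6032 m

h = 0.603 m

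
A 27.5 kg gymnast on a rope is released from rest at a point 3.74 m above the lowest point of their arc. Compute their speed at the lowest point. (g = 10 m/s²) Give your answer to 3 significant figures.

Energy conservation between the two points: mgh = ½mv²
v = √(2gh) = √(2 × 10 × 3.74) = √74.800 = 8.649 m/s

v = 8.65 m/s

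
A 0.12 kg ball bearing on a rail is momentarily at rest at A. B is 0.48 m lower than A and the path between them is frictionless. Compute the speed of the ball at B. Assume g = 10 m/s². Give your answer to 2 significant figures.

v = 3.1 m/s

Mechanical energy is conserved (no friction): mgh = ½mv²
v = √(2gh) = √(2 × 10 × 0.48) = √9.6000 = 3.098 m/s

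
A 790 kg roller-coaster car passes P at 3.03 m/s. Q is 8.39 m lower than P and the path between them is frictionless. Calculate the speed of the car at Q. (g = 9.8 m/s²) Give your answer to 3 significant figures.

v = 13.2 m/s

Energy conservation between the two points: ½mv₀² + mgh = ½mv²
The mass cancels from both sides.
v² = v₀² + 2gh = (3.03)² + 2(9.8)(8.39) = 173.62
v = √173.62 = 13.18 m/s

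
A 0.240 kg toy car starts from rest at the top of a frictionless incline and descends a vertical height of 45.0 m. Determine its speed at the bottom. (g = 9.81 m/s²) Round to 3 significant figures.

Equating total energy at the two states: mgh = ½mv²
v = √(2gh) = √(2 × 9.81 × 45.0) = √882.90 = 29.71 m/s

v = 29.7 m/s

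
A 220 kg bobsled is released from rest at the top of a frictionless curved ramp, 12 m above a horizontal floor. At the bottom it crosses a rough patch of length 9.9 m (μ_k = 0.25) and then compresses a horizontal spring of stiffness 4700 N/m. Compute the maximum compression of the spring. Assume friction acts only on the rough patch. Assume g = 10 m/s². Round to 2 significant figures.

Initial energy: E₁ = mgh = (220)(10)(12) = 26400 J
Friction removes W_f = μ_k mg d = (0.25)(220)(10)(9.9) = 5445 J
Energy reaching the spring: E = 26400 − 5445 = 20955 J
At max compression ½kx² = E ⇒ x = √(2E/k) = √(2 × 20955/4700) = 2.986 m

x = 3.0 m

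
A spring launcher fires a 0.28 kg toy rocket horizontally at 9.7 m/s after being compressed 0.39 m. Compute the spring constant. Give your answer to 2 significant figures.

Spring PE at full compression equals KE at release: ½kx² = ½mv²
k = mv²/x² = (0.28)(9.7)²/(0.39)² = 173.2 N/m

k = 170 N/m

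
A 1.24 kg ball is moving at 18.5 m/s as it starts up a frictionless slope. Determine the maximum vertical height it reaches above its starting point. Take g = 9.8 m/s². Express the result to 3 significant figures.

Setting KE at the bottom equal to PE gained: ½mv² = mgh
h = v²/(2g) = 18.5²/(2 × 9.8) = 17.46 m

h = 17.5 m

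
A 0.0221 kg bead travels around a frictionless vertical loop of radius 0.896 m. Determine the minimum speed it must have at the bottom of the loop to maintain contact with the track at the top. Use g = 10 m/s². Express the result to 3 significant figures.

v = 6.69 m/s

At the top: mg = mv_top²/r ⇒ v_top² = gr = 8.960 m²/s²
Energy from bottom to top (height 2r): ½mv_bot² = ½mv_top² + mg(2r)
v_bot² = gr + 4gr = 5gr = 44.80
v_bot = √(5gr) = 6.693 m/s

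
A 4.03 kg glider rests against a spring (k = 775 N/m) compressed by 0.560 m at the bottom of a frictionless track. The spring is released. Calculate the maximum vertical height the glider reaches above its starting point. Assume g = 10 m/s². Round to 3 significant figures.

Energy conservation from release to the highest point: ½kx² = mgh
h = kx²/(2mg) = (775)(0.560)²/(2 × 4.03 × 10) = 3.015 m

h = 3.02 m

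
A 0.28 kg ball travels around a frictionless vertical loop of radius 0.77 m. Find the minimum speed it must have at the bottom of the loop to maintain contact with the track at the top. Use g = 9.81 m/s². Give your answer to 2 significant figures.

At the top: mg = mv_top²/r ⇒ v_top² = gr = 7.554 m²/s²
Energy from bottom to top (height 2r): ½mv_bot² = ½mv_top² + mg(2r)
v_bot² = gr + 4gr = 5gr = 37.77
v_bot = √(5gr) = 6.146 m/s

v = 6.1 m/s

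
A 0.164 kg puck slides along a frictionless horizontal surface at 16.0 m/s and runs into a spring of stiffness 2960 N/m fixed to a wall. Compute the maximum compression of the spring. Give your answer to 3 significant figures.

All KE is stored as spring PE at maximum compression: ½mv² = ½kx²
x = v√(m/k) = 16.0 × √(0.164/2960) = 0.1191 m

x = 0.119 m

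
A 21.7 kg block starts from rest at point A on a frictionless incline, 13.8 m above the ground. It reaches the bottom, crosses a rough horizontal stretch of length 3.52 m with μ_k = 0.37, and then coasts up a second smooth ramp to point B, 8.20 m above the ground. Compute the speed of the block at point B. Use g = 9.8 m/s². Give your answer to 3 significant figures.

v = 9.18 m/s

Energy at A: mgh₁ = (21.7)(9.8)(13.8) = 2934.7 J
Friction loss: W_f = μ_k mg d = 277.0 J
At B: ½mv² + mgh₂ = mgh₁ − W_f
½mv² = 2934.7 − 277.0 − 1743.8 = 913.93 J
v = √(2 × 913.93/21.7) = 9.178 m/s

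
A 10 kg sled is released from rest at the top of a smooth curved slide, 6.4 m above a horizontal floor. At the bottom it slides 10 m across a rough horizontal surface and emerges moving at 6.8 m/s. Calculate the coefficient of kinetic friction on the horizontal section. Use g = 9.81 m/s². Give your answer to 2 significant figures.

Applying the work–energy principle:
mgh = ½mv² + μ_k m g d
mgh = 627.84 J; ½mv² = 231.20 J
W_f = 627.84 − 231.20 = 396.6 J
μ_k = W_f/(mg·d) = 396.6/(98.10 × 10) = 0.4043

μ_k = 0.40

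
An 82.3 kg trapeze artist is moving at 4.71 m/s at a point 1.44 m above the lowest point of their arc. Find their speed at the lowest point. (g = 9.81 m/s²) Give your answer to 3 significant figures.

v = 7.10 m/s

Energy conservation between the two points: ½mv₀² + mgh = ½mv²
v² = v₀² + 2gh = (4.71)² + 2(9.81)(1.44) = 50.437
v = √50.437 = 7.102 m/s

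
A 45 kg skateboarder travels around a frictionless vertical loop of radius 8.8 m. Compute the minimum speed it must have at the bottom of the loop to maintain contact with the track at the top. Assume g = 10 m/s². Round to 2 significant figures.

At the top: mg = mv_top²/r ⇒ v_top² = gr = 88.00 m²/s²
Energy from bottom to top (height 2r): ½mv_bot² = ½mv_top² + mg(2r)
v_bot² = gr + 4gr = 5gr = 440.0
v_bot = √(5gr) = 20.98 m/s

v = 21 m/s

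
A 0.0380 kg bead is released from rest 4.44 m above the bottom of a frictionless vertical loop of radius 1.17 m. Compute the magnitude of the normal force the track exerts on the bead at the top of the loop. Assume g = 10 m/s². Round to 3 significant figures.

N = 0.984 N

Energy from release to top (height 2r): mgh = ½mv_top² + mg(2r)
v_top² = 2g(h − 2r) = 2(10)(4.44 − 2.340) = 42.000 m²/s²
At the top, both N and weight point toward the centre: N + mg = mv_top²/r
N = m(v_top²/r − g) = 0.0380(42.000/1.17 − 10) = 0.9841 N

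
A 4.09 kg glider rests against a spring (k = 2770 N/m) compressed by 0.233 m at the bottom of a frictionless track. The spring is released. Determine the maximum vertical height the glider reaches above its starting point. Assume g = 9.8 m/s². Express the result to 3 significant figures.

Energy conservation from release to the highest point: ½kx² = mgh
h = kx²/(2mg) = (2770)(0.233)²/(2 × 4.09 × 9.8) = 1.876 m

h = 1.88 m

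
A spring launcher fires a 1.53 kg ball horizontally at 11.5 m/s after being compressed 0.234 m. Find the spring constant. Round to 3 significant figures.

k = 3700 N/m

½kx² = ½mv²
k = mv²/x² = (1.53)(11.5)²/(0.234)² = 3695 N/m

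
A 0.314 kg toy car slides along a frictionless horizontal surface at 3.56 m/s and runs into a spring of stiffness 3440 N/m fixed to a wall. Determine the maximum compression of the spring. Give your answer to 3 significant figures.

At max compression the car is momentarily at rest: ½mv² = ½kx²
x = v√(m/k) = 3.56 × √(0.314/3440) = 0.03401 m

x = 0.0340 m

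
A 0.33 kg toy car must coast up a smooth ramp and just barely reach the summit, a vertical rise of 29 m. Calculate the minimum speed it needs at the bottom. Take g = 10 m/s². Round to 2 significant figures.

At the top it is momentarily at rest, so all KE converts to PE: ½mv² = mgh
v = √(2gh) = √(2 × 10 × 29) = 24.08 m/s

v = 24 m/s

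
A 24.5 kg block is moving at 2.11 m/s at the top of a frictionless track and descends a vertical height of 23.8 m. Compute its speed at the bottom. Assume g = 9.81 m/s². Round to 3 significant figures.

By conservation of mechanical energy, ½mv₀² + mgh = ½mv²
v² = v₀² + 2gh = (2.11)² + 2(9.81)(23.8) = 471.41
v = √471.41 = 21.71 m/s

v = 21.7 m/s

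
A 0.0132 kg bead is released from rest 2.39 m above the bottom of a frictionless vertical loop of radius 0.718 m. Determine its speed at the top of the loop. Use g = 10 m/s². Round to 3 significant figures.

v = 4.37 m/s

Energy conservation: mgh = ½mv_top² + mg(2r)
v_top² = 2g(h − 2r) = 2(10)(2.39 − 1.436) = 19.08
v_top = 4.368 m/s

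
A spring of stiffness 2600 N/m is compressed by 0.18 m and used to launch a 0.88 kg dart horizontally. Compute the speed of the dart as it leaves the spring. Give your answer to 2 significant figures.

v = 9.8 m/s

Conservation of energy: ½kx² = ½mv²
v = x√(k/m) = 0.18 × √(2600/0.88) = 9.784 m/s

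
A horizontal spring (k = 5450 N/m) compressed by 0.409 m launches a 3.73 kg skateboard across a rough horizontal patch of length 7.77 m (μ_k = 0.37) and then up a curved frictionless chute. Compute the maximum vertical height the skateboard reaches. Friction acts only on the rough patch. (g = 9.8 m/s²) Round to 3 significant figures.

Spring energy: E₀ = ½kx² = ½(5450)(0.409)² = 455.84 J
Friction: W_f = μ_k mg d = (0.37)(3.73)(9.8)(7.77) = 105.1 J
Energy at base of ramp: E = 455.84 − 105.1 = 350.75 J
At max height all remaining energy is PE: mgh = E ⇒ h = E/(mg) = 350.75/(3.73 × 9.8) = 9.595 m

h = 9.60 m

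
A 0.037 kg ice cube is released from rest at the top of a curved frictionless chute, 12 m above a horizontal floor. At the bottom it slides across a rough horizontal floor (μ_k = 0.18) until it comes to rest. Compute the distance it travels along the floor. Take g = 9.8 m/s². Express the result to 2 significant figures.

Applying the work–energy principle:
At rest all PE has been dissipated by friction: mgh = μ_k m g d
d = h/μ_k = 12/0.18 = 66.67 m

d = 67 m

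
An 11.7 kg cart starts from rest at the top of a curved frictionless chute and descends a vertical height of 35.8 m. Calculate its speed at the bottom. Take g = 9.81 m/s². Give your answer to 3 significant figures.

Equating total energy at the two states: mgh = ½mv²
v = √(2gh) = √(2 × 9.81 × 35.8) = √702.40 = 26.50 m/s

v = 26.5 m/s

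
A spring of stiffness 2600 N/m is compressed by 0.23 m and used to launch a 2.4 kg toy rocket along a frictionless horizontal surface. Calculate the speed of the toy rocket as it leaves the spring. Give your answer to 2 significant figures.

v = 7.6 m/s

Conservation of energy: ½kx² = ½mv²
v = x√(k/m) = 0.23 × √(2600/2.4) = 7.570 m/s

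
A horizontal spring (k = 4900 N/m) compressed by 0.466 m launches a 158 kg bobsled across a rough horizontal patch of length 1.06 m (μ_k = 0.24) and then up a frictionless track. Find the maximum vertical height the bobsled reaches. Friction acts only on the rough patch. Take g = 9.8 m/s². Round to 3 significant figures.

Spring energy: E₀ = ½kx² = ½(4900)(0.466)² = 532.03 J
Friction: W_f = μ_k mg d = (0.24)(158)(9.8)(1.06) = 393.9 J
Energy at base of ramp: E = 532.03 − 393.9 = 138.12 J
At max height all remaining energy is PE: mgh = E ⇒ h = E/(mg) = 138.12/(158 × 9.8) = 0.08920 m

h = 0.0892 m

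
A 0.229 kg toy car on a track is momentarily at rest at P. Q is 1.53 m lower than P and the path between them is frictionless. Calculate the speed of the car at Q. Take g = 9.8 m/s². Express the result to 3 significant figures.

Mechanical energy is conserved (no friction): mgh = ½mv²
v = √(2gh) = √(2 × 9.8 × 1.53) = √29.988 = 5.476 m/s

v = 5.48 m/s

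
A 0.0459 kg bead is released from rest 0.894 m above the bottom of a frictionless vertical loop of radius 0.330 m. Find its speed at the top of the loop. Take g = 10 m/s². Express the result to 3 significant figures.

Energy conservation: mgh = ½mv_top² + mg(2r)
v_top² = 2g(h − 2r) = 2(10)(0.894 − 0.6600) = 4.680
v_top = 2.163 m/s

v = 2.16 m/s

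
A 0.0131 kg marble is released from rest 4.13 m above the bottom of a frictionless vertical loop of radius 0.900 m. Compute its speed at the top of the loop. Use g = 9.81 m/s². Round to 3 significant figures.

v = 6.76 m/s

Energy conservation: mgh = ½mv_top² + mg(2r)
v_top² = 2g(h − 2r) = 2(9.81)(4.13 − 1.800) = 45.71
v_top = 6.761 m/s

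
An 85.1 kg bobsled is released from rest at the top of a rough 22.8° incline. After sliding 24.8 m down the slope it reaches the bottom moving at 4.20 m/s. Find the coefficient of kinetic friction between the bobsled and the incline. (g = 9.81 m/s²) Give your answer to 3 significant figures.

Energy balance down the incline: mg L sinθ − ½mv² = μ_k (mg cosθ) L
mgL sinθ = 8023.0 J; ½mv² = 750.58 J
W_f = 8023.0 − 750.58 = 7272 J
μ_k = W_f/(mg cosθ · L) = 7272/(769.6 × 24.8) = 0.3810

μ_k = 0.381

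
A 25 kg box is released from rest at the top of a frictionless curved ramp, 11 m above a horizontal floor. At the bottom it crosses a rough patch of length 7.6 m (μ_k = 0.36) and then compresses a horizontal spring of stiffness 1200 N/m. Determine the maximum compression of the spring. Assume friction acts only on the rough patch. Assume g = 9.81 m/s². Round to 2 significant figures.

Initial energy: E₁ = mgh = (25)(9.81)(11) = 2697.8 J
Friction removes W_f = μ_k mg d = (0.36)(25)(9.81)(7.6) = 671.0 J
Energy reaching the spring: E = 2697.8 − 671.0 = 2026.7 J
At max compression ½kx² = E ⇒ x = √(2E/k) = √(2 × 2026.7/1200) = 1.838 m

x = 1.8 m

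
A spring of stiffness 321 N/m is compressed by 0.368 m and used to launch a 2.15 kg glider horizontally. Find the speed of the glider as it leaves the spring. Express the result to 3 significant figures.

Conservation of energy: ½kx² = ½mv²
v = x√(k/m) = 0.368 × √(321/2.15) = 4.497 m/s

v = 4.50 m/s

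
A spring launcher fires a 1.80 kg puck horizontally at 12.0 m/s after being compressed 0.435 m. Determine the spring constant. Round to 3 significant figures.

Energy stored in the spring equals the launch KE: ½kx² = ½mv²
k = mv²/x² = (1.80)(12.0)²/(0.435)² = 1370 N/m

k = 1370 N/m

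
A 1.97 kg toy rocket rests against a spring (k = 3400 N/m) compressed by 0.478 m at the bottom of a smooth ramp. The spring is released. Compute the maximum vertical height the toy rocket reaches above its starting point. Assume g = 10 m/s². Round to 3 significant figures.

h = 19.7 m

At maximum height the toy rocket is at rest, so ½kx² = mgh
h = kx²/(2mg) = (3400)(0.478)²/(2 × 1.97 × 10) = 19.72 m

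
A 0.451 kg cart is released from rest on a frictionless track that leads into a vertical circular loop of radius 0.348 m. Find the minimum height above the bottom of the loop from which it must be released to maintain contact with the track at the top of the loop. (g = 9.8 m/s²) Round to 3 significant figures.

At the top, for minimum speed gravity alone supplies the centripetal force: mg = mv_top²/r ⇒ v_top² = gr = 3.410 m²/s²
Energy conservation from release height h to the top (height 2r): mgh = ½mv_top² + mg(2r)
h = v_top²/(2g) + 2r = r/2 + 2r = 5r/2 = 0.8700 m

h = 0.870 m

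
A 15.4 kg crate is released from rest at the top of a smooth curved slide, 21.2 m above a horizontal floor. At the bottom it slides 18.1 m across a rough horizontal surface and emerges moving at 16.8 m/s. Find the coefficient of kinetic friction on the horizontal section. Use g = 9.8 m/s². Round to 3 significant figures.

Energy bookkeeping (friction removes W_f = μ_k N d):
mgh = ½mv² + μ_k m g d
mgh = 3199.5 J; ½mv² = 2173.2 J
W_f = 3199.5 − 2173.2 = 1026 J
μ_k = W_f/(mg·d) = 1026/(150.9 × 18.1) = 0.3757

μ_k = 0.376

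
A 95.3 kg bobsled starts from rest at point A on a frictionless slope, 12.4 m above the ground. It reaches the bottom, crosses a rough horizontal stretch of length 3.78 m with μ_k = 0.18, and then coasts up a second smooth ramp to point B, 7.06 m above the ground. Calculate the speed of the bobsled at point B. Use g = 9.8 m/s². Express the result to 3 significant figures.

v = 9.56 m/s

Energy at A: mgh₁ = (95.3)(9.8)(12.4) = 11581 J
Friction loss: W_f = μ_k mg d = 635.5 J
At B: ½mv² + mgh₂ = mgh₁ − W_f
½mv² = 11581 − 635.5 − 6593.6 = 4351.8 J
v = √(2 × 4351.8/95.3) = 9.557 m/s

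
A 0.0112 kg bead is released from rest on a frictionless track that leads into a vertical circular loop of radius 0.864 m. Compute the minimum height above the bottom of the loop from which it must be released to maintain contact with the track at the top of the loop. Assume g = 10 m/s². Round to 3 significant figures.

At the top, for minimum speed gravity alone supplies the centripetal force: mg = mv_top²/r ⇒ v_top² = gr = 8.640 m²/s²
Energy conservation from release height h to the top (height 2r): mgh = ½mv_top² + mg(2r)
h = v_top²/(2g) + 2r = r/2 + 2r = 5r/2 = 2.160 m

h = 2.16 m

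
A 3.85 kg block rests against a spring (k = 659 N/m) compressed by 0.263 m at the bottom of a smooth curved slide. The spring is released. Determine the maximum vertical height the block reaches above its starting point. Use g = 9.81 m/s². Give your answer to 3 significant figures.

h = 0.603 m

At maximum height the block is at rest, so ½kx² = mgh
h = kx²/(2mg) = (659)(0.263)²/(2 × 3.85 × 9.81) = 0.6034 m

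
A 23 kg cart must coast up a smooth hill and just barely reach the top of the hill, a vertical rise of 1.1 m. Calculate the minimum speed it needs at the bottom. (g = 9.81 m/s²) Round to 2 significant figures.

v = 4.6 m/s

At the top it is momentarily at rest, so all KE converts to PE: ½mv² = mgh
v = √(2gh) = √(2 × 9.81 × 1.1) = 4.646 m/s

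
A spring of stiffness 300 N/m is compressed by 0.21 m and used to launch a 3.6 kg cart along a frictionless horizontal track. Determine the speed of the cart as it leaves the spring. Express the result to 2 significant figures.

v = 1.9 m/s

Conservation of energy: ½kx² = ½mv²
v = x√(k/m) = 0.21 × √(300/3.6) = 1.917 m/s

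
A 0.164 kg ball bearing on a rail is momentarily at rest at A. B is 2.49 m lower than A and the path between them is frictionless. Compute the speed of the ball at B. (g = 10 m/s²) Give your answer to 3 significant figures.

v = 7.06 m/s

By conservation of mechanical energy, mgh = ½mv²
v = √(2gh) = √(2 × 10 × 2.49) = √49.800 = 7.057 m/s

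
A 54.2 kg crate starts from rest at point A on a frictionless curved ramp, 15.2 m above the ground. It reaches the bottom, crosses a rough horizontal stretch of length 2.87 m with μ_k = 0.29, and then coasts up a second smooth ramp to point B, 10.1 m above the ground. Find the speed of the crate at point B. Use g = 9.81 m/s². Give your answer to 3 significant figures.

v = 9.15 m/s

Energy at A: mgh₁ = (54.2)(9.81)(15.2) = 8081.9 J
Friction loss: W_f = μ_k mg d = 442.5 J
At B: ½mv² + mgh₂ = mgh₁ − W_f
½mv² = 8081.9 − 442.5 − 5370.2 = 2269.1 J
v = √(2 × 2269.1/54.2) = 9.151 m/s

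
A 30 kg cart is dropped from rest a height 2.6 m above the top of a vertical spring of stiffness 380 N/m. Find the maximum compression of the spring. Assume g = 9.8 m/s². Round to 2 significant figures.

Let x be the compression. The total drop is H + x, and the cart is instantaneously at rest at max compression, so energy conservation gives:
mg(H + x) = ½kx²
½(380)x² − (30)(9.8)x − (30)(9.8)(2.6) = 0
190.0x² − 294.0x − 764.4 = 0
x = [294.0 + √(86436 + 580944)]/(2 × 190.0) = 2.924 m

x = 2.9 m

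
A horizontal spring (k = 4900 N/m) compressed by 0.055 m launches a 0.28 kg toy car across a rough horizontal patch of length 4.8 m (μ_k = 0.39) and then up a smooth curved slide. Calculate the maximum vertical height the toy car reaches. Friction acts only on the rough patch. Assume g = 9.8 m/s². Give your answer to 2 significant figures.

Spring energy: E₀ = ½kx² = ½(4900)(0.055)² = 7.4112 J
Friction: W_f = μ_k mg d = (0.39)(0.28)(9.8)(4.8) = 5.137 J
Energy at base of ramp: E = 7.4112 − 5.137 = 2.2745 J
At max height all remaining energy is PE: mgh = E ⇒ h = E/(mg) = 2.2745/(0.28 × 9.8) = 0.8289 m

h = 0.83 m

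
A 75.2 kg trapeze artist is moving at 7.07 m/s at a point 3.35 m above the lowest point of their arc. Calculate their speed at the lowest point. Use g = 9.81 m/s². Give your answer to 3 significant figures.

v = 10.8 m/s

Equating total energy at the two states: ½mv₀² + mgh = ½mv²
v² = v₀² + 2gh = (7.07)² + 2(9.81)(3.35) = 115.71
v = √115.71 = 10.76 m/s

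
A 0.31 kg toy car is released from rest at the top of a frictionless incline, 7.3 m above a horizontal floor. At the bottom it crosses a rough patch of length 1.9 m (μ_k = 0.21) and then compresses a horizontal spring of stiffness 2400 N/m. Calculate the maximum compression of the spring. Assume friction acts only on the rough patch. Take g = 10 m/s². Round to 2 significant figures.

x = 0.13 m

Initial energy: E₁ = mgh = (0.31)(10)(7.3) = 22.630 J
Friction removes W_f = μ_k mg d = (0.21)(0.31)(10)(1.9) = 1.237 J
Energy reaching the spring: E = 22.630 − 1.237 = 21.393 J
At max compression ½kx² = E ⇒ x = √(2E/k) = √(2 × 21.393/2400) = 0.1335 m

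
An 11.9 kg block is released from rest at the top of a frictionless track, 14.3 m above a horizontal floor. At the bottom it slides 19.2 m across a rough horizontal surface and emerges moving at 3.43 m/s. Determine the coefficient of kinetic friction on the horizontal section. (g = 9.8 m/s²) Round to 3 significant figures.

μ_k = 0.714

Applying the work–energy principle:
mgh = ½mv² + μ_k m g d
mgh = 1667.7 J; ½mv² = 70.001 J
W_f = 1667.7 − 70.001 = 1598 J
μ_k = W_f/(mg·d) = 1598/(116.6 × 19.2) = 0.7135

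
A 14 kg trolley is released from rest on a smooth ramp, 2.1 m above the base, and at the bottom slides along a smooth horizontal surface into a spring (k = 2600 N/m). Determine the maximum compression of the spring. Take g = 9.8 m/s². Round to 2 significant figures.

Gravitational PE at the top equals spring PE at max compression: mgh = ½kx²
x = √(2mgh/k) = √(2 × 14 × 9.8 × 2.1 / 2600) = 0.4708 m

x = 0.47 m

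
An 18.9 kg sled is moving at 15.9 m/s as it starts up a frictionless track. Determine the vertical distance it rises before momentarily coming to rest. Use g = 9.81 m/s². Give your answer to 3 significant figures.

h = 12.9 m

Setting KE at the bottom equal to PE gained: ½mv² = mgh
h = v²/(2g) = 15.9²/(2 × 9.81) = 12.89 m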